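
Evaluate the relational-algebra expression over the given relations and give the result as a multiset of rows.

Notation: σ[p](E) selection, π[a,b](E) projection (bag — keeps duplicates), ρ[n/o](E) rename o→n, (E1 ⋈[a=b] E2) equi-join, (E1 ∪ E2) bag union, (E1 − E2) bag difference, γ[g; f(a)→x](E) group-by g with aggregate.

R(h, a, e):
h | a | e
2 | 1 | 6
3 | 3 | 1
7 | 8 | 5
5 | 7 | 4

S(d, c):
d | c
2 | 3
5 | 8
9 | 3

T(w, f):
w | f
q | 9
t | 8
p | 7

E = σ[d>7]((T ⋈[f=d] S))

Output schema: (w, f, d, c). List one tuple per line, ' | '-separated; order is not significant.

Row counts bottom-up:
  T → 3
  S → 3
  (T ⋈[f=d] S) → 1
  σ[d>7]((T ⋈[f=d] S)) → 1

== RESULT ==
w | f | d | c
q | 9 | 9 | 3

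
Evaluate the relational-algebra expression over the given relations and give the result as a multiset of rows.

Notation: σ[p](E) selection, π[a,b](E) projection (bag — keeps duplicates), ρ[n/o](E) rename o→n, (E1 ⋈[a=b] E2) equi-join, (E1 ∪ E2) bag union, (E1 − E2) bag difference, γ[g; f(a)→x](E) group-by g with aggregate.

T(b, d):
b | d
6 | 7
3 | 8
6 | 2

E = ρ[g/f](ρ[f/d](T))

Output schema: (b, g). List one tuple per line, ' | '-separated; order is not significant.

Per-node cardinality:
  T → 3
  ρ[f/d](T) → 3
  ρ[g/f](ρ[f/d](T)) → 3

== RESULT ==
b | g
3 | 8
6 | 2
6 | 7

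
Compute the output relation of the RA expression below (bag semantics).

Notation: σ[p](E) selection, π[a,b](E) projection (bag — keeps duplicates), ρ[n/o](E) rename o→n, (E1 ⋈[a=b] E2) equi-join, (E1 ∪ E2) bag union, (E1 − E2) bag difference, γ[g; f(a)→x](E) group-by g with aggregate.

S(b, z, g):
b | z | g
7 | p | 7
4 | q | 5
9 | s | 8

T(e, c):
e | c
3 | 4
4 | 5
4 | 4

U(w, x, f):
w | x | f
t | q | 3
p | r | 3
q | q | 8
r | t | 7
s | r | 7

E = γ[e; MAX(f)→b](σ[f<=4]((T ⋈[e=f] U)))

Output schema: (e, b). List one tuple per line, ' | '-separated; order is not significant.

Stepwise |·|:
  T → 3
  U → 5
  (T ⋈[e=f] U) → 2
  σ[f<=4]((T ⋈[e=f] U)) → 2
  γ[e; MAX(f)→b](σ[f<=4]((T ⋈[e=f] U))) → 1

== RESULT ==
e | b
3 | 3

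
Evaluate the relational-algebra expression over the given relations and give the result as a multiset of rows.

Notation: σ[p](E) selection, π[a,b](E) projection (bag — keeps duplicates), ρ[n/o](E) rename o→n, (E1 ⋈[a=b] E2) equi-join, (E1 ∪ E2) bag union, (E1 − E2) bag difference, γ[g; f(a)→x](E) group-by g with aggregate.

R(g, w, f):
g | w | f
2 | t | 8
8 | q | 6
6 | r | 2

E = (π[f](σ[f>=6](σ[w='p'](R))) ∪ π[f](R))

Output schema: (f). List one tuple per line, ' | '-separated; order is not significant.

Stepwise |·|:
  R → 3
  σ[w='p'](R) → 0
  σ[f>=6](σ[w='p'](R)) → 0
  π[f](σ[f>=6](σ[w='p'](R))) → 0
  R → 3
  π[f](R) → 3
  (π[f](σ[f>=6](σ[w='p'](R))) ∪ π[f](R)) → 3

== RESULT ==
f
2
6
8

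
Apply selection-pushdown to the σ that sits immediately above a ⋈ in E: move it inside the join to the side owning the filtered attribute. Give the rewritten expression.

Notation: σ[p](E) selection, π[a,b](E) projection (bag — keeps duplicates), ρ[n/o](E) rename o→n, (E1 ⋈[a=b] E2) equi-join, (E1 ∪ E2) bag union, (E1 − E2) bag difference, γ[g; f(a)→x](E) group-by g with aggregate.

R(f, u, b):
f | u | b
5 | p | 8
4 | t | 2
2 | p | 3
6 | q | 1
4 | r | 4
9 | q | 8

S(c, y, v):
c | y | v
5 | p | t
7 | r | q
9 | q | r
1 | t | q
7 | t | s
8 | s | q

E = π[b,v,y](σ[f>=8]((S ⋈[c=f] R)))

σ filters on f, owned by the right side.
E' = π[b,v,y]((S ⋈[c=f] σ[f>=8](R)))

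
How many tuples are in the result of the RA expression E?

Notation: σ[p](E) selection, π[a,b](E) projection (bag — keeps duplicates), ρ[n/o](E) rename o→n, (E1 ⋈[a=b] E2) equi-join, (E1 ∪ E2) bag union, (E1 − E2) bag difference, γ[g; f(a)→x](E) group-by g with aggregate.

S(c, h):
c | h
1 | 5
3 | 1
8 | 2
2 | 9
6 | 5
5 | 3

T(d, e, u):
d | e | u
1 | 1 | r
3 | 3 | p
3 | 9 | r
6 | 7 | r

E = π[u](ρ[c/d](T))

Row counts bottom-up:
  T → 4
  ρ[c/d](T) → 4
  π[u](ρ[c/d](T)) → 4

|E| = 4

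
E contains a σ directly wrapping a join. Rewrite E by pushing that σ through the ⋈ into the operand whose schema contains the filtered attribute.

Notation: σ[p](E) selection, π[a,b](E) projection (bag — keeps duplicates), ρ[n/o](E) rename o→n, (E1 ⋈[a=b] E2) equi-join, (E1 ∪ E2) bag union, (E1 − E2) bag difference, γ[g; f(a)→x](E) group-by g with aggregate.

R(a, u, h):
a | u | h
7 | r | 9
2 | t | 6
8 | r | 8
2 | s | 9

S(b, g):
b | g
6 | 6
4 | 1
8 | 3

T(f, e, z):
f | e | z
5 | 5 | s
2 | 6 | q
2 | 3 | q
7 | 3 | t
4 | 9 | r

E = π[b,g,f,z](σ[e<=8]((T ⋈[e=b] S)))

σ filters on e, owned by the left side.
E' = π[b,g,f,z]((σ[e<=8](T) ⋈[e=b] S))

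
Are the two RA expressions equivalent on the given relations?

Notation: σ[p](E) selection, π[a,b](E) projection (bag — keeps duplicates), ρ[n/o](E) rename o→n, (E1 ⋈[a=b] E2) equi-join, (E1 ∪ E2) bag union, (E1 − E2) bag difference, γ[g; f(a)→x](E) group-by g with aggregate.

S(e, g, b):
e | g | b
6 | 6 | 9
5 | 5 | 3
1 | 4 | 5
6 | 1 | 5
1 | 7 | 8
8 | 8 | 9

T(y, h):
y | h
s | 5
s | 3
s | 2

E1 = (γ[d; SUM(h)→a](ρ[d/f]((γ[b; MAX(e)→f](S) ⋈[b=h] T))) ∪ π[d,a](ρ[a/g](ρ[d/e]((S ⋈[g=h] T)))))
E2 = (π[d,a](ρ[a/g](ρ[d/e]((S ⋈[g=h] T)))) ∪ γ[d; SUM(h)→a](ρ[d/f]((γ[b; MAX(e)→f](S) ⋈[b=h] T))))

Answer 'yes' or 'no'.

E1 subexpression sizes:
  S → 6
  γ[b; MAX(e)→f](S) → 4
  T → 3
  (γ[b; MAX(e)→f](S) ⋈[b=h] T) → 2
  ρ[d/f]((γ[b; MAX(e)→f](S) ⋈[b=h] T)) → 2
  γ[d; SUM(h)→a](ρ[d/f]((γ[b; MAX(e)→f](S) ⋈[b=h] T))) → 2
  S → 6
  T → 3
  (S ⋈[g=h] T) → 1
  ρ[d/e]((S ⋈[g=h] T)) → 1
  ρ[a/g](ρ[d/e]((S ⋈[g=h] T))) → 1
  π[d,a](ρ[a/g](ρ[d/e]((S ⋈[g=h] T)))) → 1
  (γ[d; SUM(h)→a](ρ[d/f]((γ[b; MAX(e)→f](S) ⋈[b=h] T))) ∪ π[d,a](ρ[a/g](ρ[d/e]((S ⋈[g=h] T))))) → 3
E2 subexpression sizes:
  S → 6
  T → 3
  (S ⋈[g=h] T) → 1
  ρ[d/e]((S ⋈[g=h] T)) → 1
  ρ[a/g](ρ[d/e]((S ⋈[g=h] T))) → 1
  π[d,a](ρ[a/g](ρ[d/e]((S ⋈[g=h] T)))) → 1
  S → 6
  γ[b; MAX(e)→f](S) → 4
  T → 3
  (γ[b; MAX(e)→f](S) ⋈[b=h] T) → 2
  ρ[d/f]((γ[b; MAX(e)→f](S) ⋈[b=h] T)) → 2
  γ[d; SUM(h)→a](ρ[d/f]((γ[b; MAX(e)→f](S) ⋈[b=h] T))) → 2
  (π[d,a](ρ[a/g](ρ[d/e]((S ⋈[g=h] T)))) ∪ γ[d; SUM(h)→a](ρ[d/f]((γ[b; MAX(e)→f](S) ⋈[b=h] T)))) → 3

E1 and E2 produce the same multiset:
d | a
5 | 3
5 | 5
6 | 5

yes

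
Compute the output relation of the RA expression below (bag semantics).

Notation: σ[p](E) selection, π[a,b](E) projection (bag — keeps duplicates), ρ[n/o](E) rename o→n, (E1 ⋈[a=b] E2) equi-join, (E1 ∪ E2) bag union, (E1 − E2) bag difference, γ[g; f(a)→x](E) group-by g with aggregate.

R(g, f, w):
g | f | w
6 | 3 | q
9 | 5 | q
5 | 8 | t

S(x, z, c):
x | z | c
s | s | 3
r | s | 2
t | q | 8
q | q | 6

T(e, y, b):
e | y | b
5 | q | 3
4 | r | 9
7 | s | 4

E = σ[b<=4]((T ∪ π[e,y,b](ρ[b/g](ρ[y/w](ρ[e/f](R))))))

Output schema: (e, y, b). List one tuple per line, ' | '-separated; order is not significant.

Row counts bottom-up:
  T → 3
  R → 3
  ρ[e/f](R) → 3
  ρ[y/w](ρ[e/f](R)) → 3
  ρ[b/g](ρ[y/w](ρ[e/f](R))) → 3
  π[e,y,b](ρ[b/g](ρ[y/w](ρ[e/f](R)))) → 3
  (T ∪ π[e,y,b](ρ[b/g](ρ[y/w](ρ[e/f](R))))) → 6
  σ[b<=4]((T ∪ π[e,y,b](ρ[b/g](ρ[y/w](ρ[e/f](R)))))) → 2

== RESULT ==
e | y | b
5 | q | 3
7 | s | 4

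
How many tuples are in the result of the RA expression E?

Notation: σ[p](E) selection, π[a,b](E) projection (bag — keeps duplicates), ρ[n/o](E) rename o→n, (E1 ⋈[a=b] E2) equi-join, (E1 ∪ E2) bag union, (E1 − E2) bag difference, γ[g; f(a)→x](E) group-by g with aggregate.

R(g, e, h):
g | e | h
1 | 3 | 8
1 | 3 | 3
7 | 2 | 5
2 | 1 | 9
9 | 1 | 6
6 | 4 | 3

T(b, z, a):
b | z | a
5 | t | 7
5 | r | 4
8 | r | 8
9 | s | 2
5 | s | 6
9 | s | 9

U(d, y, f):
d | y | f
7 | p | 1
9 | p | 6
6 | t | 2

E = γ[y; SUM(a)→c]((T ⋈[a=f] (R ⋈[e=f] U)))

Per-node cardinality:
  T → 6
  R → 6
  U → 3
  (R ⋈[e=f] U) → 3
  (T ⋈[a=f] (R ⋈[e=f] U)) → 1
  γ[y; SUM(a)→c]((T ⋈[a=f] (R ⋈[e=f] U))) → 1

|E| = 1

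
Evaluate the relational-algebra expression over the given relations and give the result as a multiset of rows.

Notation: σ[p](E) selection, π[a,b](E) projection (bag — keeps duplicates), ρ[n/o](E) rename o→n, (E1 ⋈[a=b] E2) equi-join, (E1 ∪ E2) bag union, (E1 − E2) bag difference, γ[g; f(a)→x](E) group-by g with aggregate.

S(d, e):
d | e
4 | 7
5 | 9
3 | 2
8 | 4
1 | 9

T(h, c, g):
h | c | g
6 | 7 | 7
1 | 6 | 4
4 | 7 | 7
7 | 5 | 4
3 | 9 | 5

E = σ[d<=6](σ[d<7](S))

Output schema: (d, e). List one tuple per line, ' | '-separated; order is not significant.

Stepwise |·|:
  S → 5
  σ[d<7](S) → 4
  σ[d<=6](σ[d<7](S)) → 4

== RESULT ==
d | e
1 | 9
3 | 2
4 | 7
5 | 9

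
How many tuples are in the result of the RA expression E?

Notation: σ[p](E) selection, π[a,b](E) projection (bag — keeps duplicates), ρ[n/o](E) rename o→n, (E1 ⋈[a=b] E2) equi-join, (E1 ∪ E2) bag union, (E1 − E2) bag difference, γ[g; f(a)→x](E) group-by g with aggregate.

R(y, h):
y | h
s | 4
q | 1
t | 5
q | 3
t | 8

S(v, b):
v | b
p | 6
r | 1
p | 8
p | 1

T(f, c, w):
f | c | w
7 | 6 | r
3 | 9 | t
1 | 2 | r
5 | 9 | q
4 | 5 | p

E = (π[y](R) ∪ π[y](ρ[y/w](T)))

Per-node cardinality:
  R → 5
  π[y](R) → 5
  T → 5
  ρ[y/w](T) → 5
  π[y](ρ[y/w](T)) → 5
  (π[y](R) ∪ π[y](ρ[y/w](T))) → 10

|E| = 10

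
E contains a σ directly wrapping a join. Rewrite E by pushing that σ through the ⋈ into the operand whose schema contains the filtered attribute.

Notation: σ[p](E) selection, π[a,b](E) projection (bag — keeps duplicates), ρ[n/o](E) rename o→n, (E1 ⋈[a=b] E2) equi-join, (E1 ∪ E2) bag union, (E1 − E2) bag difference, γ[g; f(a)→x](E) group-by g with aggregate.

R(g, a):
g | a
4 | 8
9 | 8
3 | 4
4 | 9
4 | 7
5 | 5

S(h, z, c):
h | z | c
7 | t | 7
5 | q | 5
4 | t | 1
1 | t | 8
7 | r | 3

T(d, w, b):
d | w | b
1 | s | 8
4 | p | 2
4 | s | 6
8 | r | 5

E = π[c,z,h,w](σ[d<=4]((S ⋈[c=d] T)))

σ filters on d, owned by the right side.
E' = π[c,z,h,w]((S ⋈[c=d] σ[d<=4](T)))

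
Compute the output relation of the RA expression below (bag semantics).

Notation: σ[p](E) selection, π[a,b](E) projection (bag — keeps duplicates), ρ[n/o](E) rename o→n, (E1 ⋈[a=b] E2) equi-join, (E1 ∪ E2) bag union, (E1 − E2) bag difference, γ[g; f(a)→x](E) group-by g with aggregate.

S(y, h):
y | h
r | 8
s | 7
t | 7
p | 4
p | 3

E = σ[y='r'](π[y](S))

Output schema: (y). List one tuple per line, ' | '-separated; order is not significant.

Stepwise |·|:
  S → 5
  π[y](S) → 5
  σ[y='r'](π[y](S)) → 1

== RESULT ==
y
r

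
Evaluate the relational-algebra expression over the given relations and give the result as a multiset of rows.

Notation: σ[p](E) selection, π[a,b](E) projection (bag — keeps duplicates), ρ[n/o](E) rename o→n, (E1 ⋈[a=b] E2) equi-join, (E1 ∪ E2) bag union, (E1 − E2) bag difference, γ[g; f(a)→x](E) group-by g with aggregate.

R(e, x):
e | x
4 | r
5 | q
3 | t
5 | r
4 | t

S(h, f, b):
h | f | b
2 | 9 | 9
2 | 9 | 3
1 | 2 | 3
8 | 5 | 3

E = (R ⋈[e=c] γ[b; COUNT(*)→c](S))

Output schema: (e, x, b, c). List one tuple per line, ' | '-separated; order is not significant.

Stepwise |·|:
  R → 5
  S → 4
  γ[b; COUNT(*)→c](S) → 2
  (R ⋈[e=c] γ[b; COUNT(*)→c](S)) → 1

== RESULT ==
e | x | b | c
3 | t | 3 | 3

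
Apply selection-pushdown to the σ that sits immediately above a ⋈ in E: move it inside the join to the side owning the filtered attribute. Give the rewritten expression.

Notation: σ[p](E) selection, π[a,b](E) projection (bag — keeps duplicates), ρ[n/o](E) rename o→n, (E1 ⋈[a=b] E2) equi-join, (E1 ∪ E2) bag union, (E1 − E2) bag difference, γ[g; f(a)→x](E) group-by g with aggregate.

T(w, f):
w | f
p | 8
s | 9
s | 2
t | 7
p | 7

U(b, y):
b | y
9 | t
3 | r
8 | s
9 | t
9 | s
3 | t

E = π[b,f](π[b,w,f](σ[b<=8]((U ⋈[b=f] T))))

σ filters on b, owned by the left side.
E' = π[b,f](π[b,w,f]((σ[b<=8](U) ⋈[b=f] T)))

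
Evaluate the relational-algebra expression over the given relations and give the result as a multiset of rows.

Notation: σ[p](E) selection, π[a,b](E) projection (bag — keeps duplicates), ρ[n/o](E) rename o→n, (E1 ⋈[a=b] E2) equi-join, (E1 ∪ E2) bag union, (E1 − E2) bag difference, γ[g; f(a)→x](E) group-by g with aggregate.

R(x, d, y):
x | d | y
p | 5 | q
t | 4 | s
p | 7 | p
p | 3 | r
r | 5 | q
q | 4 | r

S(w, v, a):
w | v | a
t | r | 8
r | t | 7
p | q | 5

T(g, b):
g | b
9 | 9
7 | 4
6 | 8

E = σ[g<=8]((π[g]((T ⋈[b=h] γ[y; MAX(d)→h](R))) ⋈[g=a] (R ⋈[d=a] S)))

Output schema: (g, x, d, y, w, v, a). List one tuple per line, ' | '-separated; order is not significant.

Subexpression sizes:
  T → 3
  R → 6
  γ[y; MAX(d)→h](R) → 4
  (T ⋈[b=h] γ[y; MAX(d)→h](R)) → 2
  π[g]((T ⋈[b=h] γ[y; MAX(d)→h](R))) → 2
  R → 6
  S → 3
  (R ⋈[d=a] S) → 3
  (π[g]((T ⋈[b=h] γ[y; MAX(d)→h](R))) ⋈[g=a] (R ⋈[d=a] S)) → 2
  σ[g<=8]((π[g]((T ⋈[b=h] γ[y; MAX(d)→h](R))) ⋈[g=a] (R ⋈[d=a] S))) → 2

== RESULT ==
g | x | d | y | w | v | a
7 | p | 7 | p | r | t | 7
7 | p | 7 | p | r | t | 7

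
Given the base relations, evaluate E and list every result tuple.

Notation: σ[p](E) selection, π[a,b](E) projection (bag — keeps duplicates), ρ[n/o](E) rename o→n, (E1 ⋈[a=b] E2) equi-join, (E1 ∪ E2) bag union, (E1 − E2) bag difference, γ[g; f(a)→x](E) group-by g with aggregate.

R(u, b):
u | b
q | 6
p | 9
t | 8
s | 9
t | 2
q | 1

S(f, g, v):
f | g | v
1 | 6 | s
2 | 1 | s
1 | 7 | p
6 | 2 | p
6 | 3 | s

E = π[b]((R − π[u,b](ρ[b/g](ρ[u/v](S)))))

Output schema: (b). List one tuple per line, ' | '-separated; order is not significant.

Per-node cardinality:
  R → 6
  S → 5
  ρ[u/v](S) → 5
  ρ[b/g](ρ[u/v](S)) → 5
  π[u,b](ρ[b/g](ρ[u/v](S))) → 5
  (R − π[u,b](ρ[b/g](ρ[u/v](S)))) → 6
  π[b]((R − π[u,b](ρ[b/g](ρ[u/v](S))))) → 6

== RESULT ==
b
1
2
6
8
9
9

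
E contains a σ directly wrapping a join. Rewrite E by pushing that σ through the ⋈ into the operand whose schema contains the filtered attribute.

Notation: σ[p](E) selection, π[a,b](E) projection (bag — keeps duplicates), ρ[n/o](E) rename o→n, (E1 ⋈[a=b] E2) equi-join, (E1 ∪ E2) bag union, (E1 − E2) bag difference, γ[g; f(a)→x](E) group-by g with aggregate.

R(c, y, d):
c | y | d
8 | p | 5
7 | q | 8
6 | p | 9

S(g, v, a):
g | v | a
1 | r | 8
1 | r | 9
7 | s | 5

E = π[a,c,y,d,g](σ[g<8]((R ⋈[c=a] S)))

σ filters on g, owned by the right side.
E' = π[a,c,y,d,g]((R ⋈[c=a] σ[g<8](S)))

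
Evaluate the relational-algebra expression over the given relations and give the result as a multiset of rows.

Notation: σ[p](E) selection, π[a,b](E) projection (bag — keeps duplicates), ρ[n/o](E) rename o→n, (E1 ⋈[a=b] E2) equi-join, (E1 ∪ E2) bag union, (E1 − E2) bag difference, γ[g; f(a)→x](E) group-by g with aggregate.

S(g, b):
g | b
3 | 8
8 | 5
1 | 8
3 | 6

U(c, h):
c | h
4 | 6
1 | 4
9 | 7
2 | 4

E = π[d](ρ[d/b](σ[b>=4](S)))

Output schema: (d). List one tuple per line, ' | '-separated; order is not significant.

Stepwise |·|:
  S → 4
  σ[b>=4](S) → 4
  ρ[d/b](σ[b>=4](S)) → 4
  π[d](ρ[d/b](σ[b>=4](S))) → 4

== RESULT ==
d
5
6
8
8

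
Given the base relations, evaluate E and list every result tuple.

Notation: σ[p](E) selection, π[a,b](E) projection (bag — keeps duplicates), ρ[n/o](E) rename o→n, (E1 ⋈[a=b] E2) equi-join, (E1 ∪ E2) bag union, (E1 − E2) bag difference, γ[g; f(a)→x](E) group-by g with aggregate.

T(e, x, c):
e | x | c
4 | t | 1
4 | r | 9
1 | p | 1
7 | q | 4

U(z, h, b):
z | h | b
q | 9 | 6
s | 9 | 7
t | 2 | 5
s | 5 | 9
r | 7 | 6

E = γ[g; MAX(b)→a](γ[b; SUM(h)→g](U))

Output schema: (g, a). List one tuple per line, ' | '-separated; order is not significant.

Row counts bottom-up:
  U → 5
  γ[b; SUM(h)→g](U) → 4
  γ[g; MAX(b)→a](γ[b; SUM(h)→g](U)) → 4

== RESULT ==
g | a
2 | 5
5 | 9
9 | 7
16 | 6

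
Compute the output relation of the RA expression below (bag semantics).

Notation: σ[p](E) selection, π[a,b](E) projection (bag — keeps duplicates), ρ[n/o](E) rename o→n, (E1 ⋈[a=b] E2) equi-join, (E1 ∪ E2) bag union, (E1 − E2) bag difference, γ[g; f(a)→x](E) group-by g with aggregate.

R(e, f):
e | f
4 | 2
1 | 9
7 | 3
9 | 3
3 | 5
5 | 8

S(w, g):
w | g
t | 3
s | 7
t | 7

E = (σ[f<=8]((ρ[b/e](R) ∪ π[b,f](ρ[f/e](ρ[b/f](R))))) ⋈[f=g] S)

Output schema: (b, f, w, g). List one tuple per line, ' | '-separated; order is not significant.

Subexpression sizes:
  R → 6
  ρ[b/e](R) → 6
  R → 6
  ρ[b/f](R) → 6
  ρ[f/e](ρ[b/f](R)) → 6
  π[b,f](ρ[f/e](ρ[b/f](R))) → 6
  (ρ[b/e](R) ∪ π[b,f](ρ[f/e](ρ[b/f](R)))) → 12
  σ[f<=8]((ρ[b/e](R) ∪ π[b,f](ρ[f/e](ρ[b/f](R))))) → 10
  S → 3
  (σ[f<=8]((ρ[b/e](R) ∪ π[b,f](ρ[f/e](ρ[b/f](R))))) ⋈[f=g] S) → 5

== RESULT ==
b | f | w | g
3 | 7 | s | 7
3 | 7 | t | 7
5 | 3 | t | 3
7 | 3 | t | 3
9 | 3 | t | 3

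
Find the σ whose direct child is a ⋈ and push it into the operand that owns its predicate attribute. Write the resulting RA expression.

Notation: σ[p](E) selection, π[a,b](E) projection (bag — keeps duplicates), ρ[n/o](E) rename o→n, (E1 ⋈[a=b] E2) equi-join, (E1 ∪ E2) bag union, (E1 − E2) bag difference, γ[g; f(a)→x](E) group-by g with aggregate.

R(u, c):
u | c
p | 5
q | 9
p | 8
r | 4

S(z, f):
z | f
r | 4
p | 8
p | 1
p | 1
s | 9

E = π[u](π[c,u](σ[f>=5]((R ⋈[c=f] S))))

σ filters on f, owned by the right side.
E' = π[u](π[c,u]((R ⋈[c=f] σ[f>=5](S))))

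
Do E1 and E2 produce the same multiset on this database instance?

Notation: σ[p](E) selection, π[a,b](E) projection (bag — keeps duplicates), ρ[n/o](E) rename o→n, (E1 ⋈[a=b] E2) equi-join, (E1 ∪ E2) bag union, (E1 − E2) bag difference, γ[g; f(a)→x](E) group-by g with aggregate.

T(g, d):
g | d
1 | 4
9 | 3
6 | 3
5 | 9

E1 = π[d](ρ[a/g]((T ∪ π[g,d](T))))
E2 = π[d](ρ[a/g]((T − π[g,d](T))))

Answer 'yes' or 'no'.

E1 subexpression sizes:
  T → 4
  T → 4
  π[g,d](T) → 4
  (T ∪ π[g,d](T)) → 8
  ρ[a/g]((T ∪ π[g,d](T))) → 8
  π[d](ρ[a/g]((T ∪ π[g,d](T)))) → 8
E2 subexpression sizes:
  T → 4
  T → 4
  π[g,d](T) → 4
  (T − π[g,d](T)) → 0
  ρ[a/g]((T − π[g,d](T))) → 0
  π[d](ρ[a/g]((T − π[g,d](T)))) → 0

E1 result:
d
3
3
3
3
4
4
9
9
E2 result:
d
(0 rows)
Witness: (3,) appears 4× in E1 but 0× in E2.

no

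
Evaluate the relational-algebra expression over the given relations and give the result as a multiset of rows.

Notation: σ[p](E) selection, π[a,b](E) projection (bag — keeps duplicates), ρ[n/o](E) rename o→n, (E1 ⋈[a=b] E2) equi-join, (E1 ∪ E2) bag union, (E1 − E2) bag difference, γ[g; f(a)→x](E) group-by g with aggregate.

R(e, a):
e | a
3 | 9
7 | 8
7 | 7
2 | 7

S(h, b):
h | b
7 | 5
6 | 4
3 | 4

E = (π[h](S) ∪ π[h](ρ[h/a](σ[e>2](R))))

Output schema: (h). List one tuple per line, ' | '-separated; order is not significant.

Subexpression sizes:
  S → 3
  π[h](S) → 3
  R → 4
  σ[e>2](R) → 3
  ρ[h/a](σ[e>2](R)) → 3
  π[h](ρ[h/a](σ[e>2](R))) → 3
  (π[h](S) ∪ π[h](ρ[h/a](σ[e>2](R)))) → 6

== RESULT ==
h
3
6
7
7
8
9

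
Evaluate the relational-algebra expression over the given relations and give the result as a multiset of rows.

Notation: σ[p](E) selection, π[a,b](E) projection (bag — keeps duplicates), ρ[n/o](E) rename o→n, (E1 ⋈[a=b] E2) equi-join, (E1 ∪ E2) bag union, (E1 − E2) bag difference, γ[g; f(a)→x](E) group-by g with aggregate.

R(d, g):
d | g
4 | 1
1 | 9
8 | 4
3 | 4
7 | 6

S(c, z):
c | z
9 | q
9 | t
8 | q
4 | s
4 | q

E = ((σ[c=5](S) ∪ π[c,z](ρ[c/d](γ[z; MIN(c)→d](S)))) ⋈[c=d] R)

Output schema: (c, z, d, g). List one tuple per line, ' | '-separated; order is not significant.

Row counts bottom-up:
  S → 5
  σ[c=5](S) → 0
  S → 5
  γ[z; MIN(c)→d](S) → 3
  ρ[c/d](γ[z; MIN(c)→d](S)) → 3
  π[c,z](ρ[c/d](γ[z; MIN(c)→d](S))) → 3
  (σ[c=5](S) ∪ π[c,z](ρ[c/d](γ[z; MIN(c)→d](S)))) → 3
  R → 5
  ((σ[c=5](S) ∪ π[c,z](ρ[c/d](γ[z; MIN(c)→d](S)))) ⋈[c=d] R) → 2

== RESULT ==
c | z | d | g
4 | q | 4 | 1
4 | s | 4 | 1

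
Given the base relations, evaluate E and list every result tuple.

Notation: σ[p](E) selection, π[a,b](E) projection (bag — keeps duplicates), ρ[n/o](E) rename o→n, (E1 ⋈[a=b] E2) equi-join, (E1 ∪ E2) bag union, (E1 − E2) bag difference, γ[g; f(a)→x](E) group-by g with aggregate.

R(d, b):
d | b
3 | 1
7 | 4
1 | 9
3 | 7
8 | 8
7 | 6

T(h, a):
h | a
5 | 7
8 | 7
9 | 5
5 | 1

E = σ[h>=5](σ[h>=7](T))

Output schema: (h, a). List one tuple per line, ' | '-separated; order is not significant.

Per-node cardinality:
  T → 4
  σ[h>=7](T) → 2
  σ[h>=5](σ[h>=7](T)) → 2

== RESULT ==
h | a
8 | 7
9 | 5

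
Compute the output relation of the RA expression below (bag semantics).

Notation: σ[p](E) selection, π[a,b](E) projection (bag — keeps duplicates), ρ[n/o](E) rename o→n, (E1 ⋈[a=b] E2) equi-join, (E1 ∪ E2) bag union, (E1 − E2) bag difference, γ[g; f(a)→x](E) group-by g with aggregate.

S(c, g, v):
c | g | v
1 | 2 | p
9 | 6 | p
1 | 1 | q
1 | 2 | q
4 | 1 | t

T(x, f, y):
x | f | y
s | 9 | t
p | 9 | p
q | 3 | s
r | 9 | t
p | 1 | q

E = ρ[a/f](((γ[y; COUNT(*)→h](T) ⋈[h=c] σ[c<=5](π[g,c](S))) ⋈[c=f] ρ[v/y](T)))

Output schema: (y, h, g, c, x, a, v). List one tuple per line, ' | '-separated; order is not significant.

Stepwise |·|:
  T → 5
  γ[y; COUNT(*)→h](T) → 4
  S → 5
  π[g,c](S) → 5
  σ[c<=5](π[g,c](S)) → 4
  (γ[y; COUNT(*)→h](T) ⋈[h=c] σ[c<=5](π[g,c](S))) → 9
  T → 5
  ρ[v/y](T) → 5
  ((γ[y; COUNT(*)→h](T) ⋈[h=c] σ[c<=5](π[g,c](S))) ⋈[c=f] ρ[v/y](T)) → 9
  ρ[a/f](((γ[y; COUNT(*)→h](T) ⋈[h=c] σ[c<=5](π[g,c](S))) ⋈[c=f] ρ[v/y](T))) → 9

== RESULT ==
y | h | g | c | x | a | v
p | 1 | 1 | 1 | p | 1 | q
p | 1 | 2 | 1 | p | 1 | q
p | 1 | 2 | 1 | p | 1 | q
q | 1 | 1 | 1 | p | 1 | q
q | 1 | 2 | 1 | p | 1 | q
q | 1 | 2 | 1 | p | 1 | q
s | 1 | 1 | 1 | p | 1 | q
s | 1 | 2 | 1 | p | 1 | q
s | 1 | 2 | 1 | p | 1 | q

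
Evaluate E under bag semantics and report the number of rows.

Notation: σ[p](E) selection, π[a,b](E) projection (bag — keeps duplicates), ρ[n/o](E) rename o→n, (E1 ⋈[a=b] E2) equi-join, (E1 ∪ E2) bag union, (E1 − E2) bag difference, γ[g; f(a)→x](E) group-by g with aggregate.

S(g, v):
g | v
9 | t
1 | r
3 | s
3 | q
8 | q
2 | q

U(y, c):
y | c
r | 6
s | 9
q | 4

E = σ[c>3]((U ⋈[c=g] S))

Subexpression sizes:
  U → 3
  S → 6
  (U ⋈[c=g] S) → 1
  σ[c>3]((U ⋈[c=g] S)) → 1

|E| = 1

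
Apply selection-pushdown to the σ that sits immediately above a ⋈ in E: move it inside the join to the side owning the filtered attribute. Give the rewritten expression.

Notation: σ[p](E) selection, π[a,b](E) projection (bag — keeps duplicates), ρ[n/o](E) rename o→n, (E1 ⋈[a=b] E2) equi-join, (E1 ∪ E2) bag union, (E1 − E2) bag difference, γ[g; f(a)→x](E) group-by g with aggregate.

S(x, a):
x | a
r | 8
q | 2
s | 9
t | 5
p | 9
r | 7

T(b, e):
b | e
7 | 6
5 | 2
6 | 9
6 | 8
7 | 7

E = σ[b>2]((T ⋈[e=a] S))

σ filters on b, owned by the left side.
E' = (σ[b>2](T) ⋈[e=a] S)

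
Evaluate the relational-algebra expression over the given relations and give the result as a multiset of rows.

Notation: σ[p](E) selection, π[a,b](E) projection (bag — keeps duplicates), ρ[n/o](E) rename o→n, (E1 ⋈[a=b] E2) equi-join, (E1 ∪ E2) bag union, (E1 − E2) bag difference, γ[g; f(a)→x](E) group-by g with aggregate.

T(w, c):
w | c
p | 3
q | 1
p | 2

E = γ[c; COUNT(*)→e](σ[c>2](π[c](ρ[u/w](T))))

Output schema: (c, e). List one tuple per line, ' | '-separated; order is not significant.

Subexpression sizes:
  T → 3
  ρ[u/w](T) → 3
  π[c](ρ[u/w](T)) → 3
  σ[c>2](π[c](ρ[u/w](T))) → 1
  γ[c; COUNT(*)→e](σ[c>2](π[c](ρ[u/w](T)))) → 1

== RESULT ==
c | e
3 | 1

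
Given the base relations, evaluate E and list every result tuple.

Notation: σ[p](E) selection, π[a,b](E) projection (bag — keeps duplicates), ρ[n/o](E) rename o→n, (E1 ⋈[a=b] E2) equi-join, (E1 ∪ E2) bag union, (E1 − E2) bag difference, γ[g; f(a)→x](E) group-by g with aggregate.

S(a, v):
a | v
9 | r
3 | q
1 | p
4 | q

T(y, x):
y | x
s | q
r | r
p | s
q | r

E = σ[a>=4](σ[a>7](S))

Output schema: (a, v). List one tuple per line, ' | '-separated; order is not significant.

Per-node cardinality:
  S → 4
  σ[a>7](S) → 1
  σ[a>=4](σ[a>7](S)) → 1

== RESULT ==
a | v
9 | r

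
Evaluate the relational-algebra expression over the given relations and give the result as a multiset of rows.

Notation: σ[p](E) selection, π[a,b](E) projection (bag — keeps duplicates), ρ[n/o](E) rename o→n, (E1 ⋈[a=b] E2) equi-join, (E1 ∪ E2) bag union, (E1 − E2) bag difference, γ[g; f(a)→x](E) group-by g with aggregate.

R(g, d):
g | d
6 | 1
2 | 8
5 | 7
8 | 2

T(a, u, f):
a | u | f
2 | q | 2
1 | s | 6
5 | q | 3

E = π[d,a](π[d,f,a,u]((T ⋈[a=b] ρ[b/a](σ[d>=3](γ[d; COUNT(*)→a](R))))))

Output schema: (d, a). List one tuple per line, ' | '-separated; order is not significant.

Stepwise |·|:
  T → 3
  R → 4
  γ[d; COUNT(*)→a](R) → 4
  σ[d>=3](γ[d; COUNT(*)→a](R)) → 2
  ρ[b/a](σ[d>=3](γ[d; COUNT(*)→a](R))) → 2
  (T ⋈[a=b] ρ[b/a](σ[d>=3](γ[d; COUNT(*)→a](R)))) → 2
  π[d,f,a,u]((T ⋈[a=b] ρ[b/a](σ[d>=3](γ[d; COUNT(*)→a](R))))) → 2
  π[d,a](π[d,f,a,u]((T ⋈[a=b] ρ[b/a](σ[d>=3](γ[d; COUNT(*)→a](R)))))) → 2

== RESULT ==
d | a
7 | 1
8 | 1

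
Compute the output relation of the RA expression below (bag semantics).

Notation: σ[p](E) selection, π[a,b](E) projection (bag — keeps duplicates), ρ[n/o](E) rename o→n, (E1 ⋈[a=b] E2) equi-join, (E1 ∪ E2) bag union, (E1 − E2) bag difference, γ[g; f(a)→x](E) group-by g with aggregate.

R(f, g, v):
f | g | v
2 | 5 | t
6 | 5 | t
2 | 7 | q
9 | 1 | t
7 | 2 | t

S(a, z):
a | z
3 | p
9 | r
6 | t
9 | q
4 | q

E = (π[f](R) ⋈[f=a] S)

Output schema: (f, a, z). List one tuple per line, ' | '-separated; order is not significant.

Subexpression sizes:
  R → 5
  π[f](R) → 5
  S → 5
  (π[f](R) ⋈[f=a] S) → 3

== RESULT ==
f | a | z
6 | 6 | t
9 | 9 | q
9 | 9 | r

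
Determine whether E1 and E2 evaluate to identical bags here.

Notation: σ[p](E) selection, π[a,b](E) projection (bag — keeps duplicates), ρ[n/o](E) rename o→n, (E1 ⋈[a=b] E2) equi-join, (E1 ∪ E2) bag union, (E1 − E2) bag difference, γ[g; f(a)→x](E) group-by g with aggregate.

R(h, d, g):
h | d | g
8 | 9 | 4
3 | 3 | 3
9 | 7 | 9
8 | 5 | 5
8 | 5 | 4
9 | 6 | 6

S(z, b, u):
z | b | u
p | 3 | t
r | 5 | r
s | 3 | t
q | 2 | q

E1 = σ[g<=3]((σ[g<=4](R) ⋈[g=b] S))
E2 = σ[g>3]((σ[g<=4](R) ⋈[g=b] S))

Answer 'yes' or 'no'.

E1 per-node cardinality:
  R → 6
  σ[g<=4](R) → 3
  S → 4
  (σ[g<=4](R) ⋈[g=b] S) → 2
  σ[g<=3]((σ[g<=4](R) ⋈[g=b] S)) → 2
E2 per-node cardinality:
  R → 6
  σ[g<=4](R) → 3
  S → 4
  (σ[g<=4](R) ⋈[g=b] S) → 2
  σ[g>3]((σ[g<=4](R) ⋈[g=b] S)) → 0

E1 result:
h | d | g | z | b | u
3 | 3 | 3 | p | 3 | t
3 | 3 | 3 | s | 3 | t
E2 result:
h | d | g | z | b | u
(0 rows)
Witness: (3, 3, 3, 'p', 3, 't') appears 1× in E1 but 0× in E2.

no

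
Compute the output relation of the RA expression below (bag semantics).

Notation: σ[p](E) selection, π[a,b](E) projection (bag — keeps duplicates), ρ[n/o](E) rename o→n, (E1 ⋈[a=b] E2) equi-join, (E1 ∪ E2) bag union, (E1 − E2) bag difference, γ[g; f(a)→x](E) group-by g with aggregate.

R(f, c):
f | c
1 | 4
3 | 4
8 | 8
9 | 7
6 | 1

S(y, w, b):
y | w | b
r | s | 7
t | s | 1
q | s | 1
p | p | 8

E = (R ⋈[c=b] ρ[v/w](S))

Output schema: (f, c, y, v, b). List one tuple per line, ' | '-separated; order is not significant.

Subexpression sizes:
  R → 5
  S → 4
  ρ[v/w](S) → 4
  (R ⋈[c=b] ρ[v/w](S)) → 4

== RESULT ==
f | c | y | v | b
6 | 1 | q | s | 1
6 | 1 | t | s | 1
8 | 8 | p | p | 8
9 | 7 | r | s | 7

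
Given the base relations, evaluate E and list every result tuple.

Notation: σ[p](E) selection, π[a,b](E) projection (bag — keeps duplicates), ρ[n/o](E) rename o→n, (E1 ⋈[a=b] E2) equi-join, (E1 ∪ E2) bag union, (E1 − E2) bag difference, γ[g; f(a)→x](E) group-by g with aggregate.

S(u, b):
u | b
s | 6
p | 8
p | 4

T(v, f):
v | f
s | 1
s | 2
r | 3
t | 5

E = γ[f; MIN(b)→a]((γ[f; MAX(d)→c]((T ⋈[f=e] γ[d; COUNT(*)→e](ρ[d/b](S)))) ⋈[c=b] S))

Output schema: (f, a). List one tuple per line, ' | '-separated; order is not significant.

Row counts bottom-up:
  T → 4
  S → 3
  ρ[d/b](S) → 3
  γ[d; COUNT(*)→e](ρ[d/b](S)) → 3
  (T ⋈[f=e] γ[d; COUNT(*)→e](ρ[d/b](S))) → 3
  γ[f; MAX(d)→c]((T ⋈[f=e] γ[d; COUNT(*)→e](ρ[d/b](S)))) → 1
  S → 3
  (γ[f; MAX(d)→c]((T ⋈[f=e] γ[d; COUNT(*)→e](ρ[d/b](S)))) ⋈[c=b] S) → 1
  γ[f; MIN(b)→a]((γ[f; MAX(d)→c]((T ⋈[f=e] γ[d; COUNT(*)→e](ρ[d/b](S)))) ⋈[c=b] S)) → 1

== RESULT ==
f | a
1 | 8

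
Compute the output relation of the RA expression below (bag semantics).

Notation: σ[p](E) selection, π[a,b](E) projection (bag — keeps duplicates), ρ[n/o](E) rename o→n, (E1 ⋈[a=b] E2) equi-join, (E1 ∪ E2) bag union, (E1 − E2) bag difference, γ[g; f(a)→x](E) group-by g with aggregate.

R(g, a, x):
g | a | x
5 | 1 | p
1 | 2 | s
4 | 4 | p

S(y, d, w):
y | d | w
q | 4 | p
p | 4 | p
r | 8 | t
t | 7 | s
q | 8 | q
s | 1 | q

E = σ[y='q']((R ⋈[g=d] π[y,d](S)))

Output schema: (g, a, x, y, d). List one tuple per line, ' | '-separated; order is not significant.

Row counts bottom-up:
  R → 3
  S → 6
  π[y,d](S) → 6
  (R ⋈[g=d] π[y,d](S)) → 3
  σ[y='q']((R ⋈[g=d] π[y,d](S))) → 1

== RESULT ==
g | a | x | y | d
4 | 4 | p | q | 4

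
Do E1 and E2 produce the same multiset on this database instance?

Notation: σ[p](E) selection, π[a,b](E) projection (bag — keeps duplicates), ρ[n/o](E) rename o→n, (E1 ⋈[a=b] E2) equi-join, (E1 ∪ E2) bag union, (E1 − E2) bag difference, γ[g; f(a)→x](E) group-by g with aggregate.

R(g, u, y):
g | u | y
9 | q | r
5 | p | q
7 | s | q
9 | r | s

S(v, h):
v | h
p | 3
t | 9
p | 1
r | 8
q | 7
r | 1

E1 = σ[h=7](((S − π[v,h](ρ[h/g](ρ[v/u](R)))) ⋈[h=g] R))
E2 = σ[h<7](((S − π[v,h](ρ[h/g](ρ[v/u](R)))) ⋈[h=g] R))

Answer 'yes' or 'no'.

E1 subexpression sizes:
  S → 6
  R → 4
  ρ[v/u](R) → 4
  ρ[h/g](ρ[v/u](R)) → 4
  π[v,h](ρ[h/g](ρ[v/u](R))) → 4
  (S − π[v,h](ρ[h/g](ρ[v/u](R)))) → 6
  R → 4
  ((S − π[v,h](ρ[h/g](ρ[v/u](R)))) ⋈[h=g] R) → 3
  σ[h=7](((S − π[v,h](ρ[h/g](ρ[v/u](R)))) ⋈[h=g] R)) → 1
E2 subexpression sizes:
  S → 6
  R → 4
  ρ[v/u](R) → 4
  ρ[h/g](ρ[v/u](R)) → 4
  π[v,h](ρ[h/g](ρ[v/u](R))) → 4
  (S − π[v,h](ρ[h/g](ρ[v/u](R)))) → 6
  R → 4
  ((S − π[v,h](ρ[h/g](ρ[v/u](R)))) ⋈[h=g] R) → 3
  σ[h<7](((S − π[v,h](ρ[h/g](ρ[v/u](R)))) ⋈[h=g] R)) → 0

E1 result:
v | h | g | u | y
q | 7 | 7 | s | q
E2 result:
v | h | g | u | y
(0 rows)
Witness: ('q', 7, 7, 's', 'q') appears 1× in E1 but 0× in E2.

no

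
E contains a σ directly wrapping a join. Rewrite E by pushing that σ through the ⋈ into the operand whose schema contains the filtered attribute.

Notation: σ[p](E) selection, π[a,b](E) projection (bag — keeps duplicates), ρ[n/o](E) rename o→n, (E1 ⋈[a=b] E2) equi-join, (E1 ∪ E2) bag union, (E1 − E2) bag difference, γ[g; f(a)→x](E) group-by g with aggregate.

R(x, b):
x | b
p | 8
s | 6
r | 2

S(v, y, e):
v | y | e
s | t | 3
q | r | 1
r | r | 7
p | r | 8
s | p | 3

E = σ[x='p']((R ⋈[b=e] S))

σ filters on x, owned by the left side.
E' = (σ[x='p'](R) ⋈[b=e] S)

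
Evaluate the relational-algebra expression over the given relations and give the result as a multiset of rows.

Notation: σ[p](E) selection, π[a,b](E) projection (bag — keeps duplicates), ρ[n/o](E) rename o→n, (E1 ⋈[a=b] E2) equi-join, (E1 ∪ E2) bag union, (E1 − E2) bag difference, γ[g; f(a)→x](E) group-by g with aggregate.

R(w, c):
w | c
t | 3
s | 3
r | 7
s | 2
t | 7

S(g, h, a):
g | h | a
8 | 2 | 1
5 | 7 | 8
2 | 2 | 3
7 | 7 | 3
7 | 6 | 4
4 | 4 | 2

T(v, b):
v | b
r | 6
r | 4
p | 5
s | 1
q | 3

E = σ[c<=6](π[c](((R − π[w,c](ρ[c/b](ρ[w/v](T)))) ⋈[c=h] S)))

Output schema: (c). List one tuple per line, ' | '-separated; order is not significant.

Row counts bottom-up:
  R → 5
  T → 5
  ρ[w/v](T) → 5
  ρ[c/b](ρ[w/v](T)) → 5
  π[w,c](ρ[c/b](ρ[w/v](T))) → 5
  (R − π[w,c](ρ[c/b](ρ[w/v](T)))) → 5
  S → 6
  ((R − π[w,c](ρ[c/b](ρ[w/v](T)))) ⋈[c=h] S) → 6
  π[c](((R − π[w,c](ρ[c/b](ρ[w/v](T)))) ⋈[c=h] S)) → 6
  σ[c<=6](π[c](((R − π[w,c](ρ[c/b](ρ[w/v](T)))) ⋈[c=h] S))) → 2

== RESULT ==
c
2
2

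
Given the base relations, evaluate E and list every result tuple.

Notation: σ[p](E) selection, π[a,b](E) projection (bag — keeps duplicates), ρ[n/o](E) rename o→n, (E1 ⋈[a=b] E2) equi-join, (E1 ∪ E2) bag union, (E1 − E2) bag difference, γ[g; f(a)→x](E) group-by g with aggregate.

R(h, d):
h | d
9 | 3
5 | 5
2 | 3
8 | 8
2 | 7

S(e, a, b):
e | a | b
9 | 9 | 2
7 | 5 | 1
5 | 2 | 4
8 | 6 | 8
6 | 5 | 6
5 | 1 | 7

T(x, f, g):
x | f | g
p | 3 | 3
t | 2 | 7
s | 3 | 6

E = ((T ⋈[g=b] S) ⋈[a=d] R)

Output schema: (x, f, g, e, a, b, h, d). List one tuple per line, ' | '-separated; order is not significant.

Subexpression sizes:
  T → 3
  S → 6
  (T ⋈[g=b] S) → 2
  R → 5
  ((T ⋈[g=b] S) ⋈[a=d] R) → 1

== RESULT ==
x | f | g | e | a | b | h | d
s | 3 | 6 | 6 | 5 | 6 | 5 | 5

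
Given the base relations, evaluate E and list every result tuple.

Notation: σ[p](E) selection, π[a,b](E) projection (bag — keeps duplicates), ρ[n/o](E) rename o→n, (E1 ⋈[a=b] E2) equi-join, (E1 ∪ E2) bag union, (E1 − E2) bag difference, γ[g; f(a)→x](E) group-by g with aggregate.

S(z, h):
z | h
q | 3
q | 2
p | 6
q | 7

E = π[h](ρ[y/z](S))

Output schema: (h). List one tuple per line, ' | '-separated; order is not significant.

Stepwise |·|:
  S → 4
  ρ[y/z](S) → 4
  π[h](ρ[y/z](S)) → 4

== RESULT ==
h
2
3
6
7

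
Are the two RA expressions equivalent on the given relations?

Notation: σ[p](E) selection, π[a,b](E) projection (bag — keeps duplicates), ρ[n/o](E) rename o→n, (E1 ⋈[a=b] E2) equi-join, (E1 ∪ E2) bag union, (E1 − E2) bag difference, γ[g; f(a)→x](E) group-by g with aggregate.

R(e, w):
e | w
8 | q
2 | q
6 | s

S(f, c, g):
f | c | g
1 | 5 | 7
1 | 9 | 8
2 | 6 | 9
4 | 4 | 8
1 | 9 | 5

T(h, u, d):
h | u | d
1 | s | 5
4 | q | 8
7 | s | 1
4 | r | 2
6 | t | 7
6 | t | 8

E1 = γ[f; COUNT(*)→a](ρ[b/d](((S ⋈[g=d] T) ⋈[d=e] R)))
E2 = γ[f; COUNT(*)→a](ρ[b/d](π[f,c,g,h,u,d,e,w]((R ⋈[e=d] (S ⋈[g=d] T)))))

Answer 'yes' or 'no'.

E1 stepwise |·|:
  S → 5
  T → 6
  (S ⋈[g=d] T) → 6
  R → 3
  ((S ⋈[g=d] T) ⋈[d=e] R) → 4
  ρ[b/d](((S ⋈[g=d] T) ⋈[d=e] R)) → 4
  γ[f; COUNT(*)→a](ρ[b/d](((S ⋈[g=d] T) ⋈[d=e] R))) → 2
E2 stepwise |·|:
  R → 3
  S → 5
  T → 6
  (S ⋈[g=d] T) → 6
  (R ⋈[e=d] (S ⋈[g=d] T)) → 4
  π[f,c,g,h,u,d,e,w]((R ⋈[e=d] (S ⋈[g=d] T))) → 4
  ρ[b/d](π[f,c,g,h,u,d,e,w]((R ⋈[e=d] (S ⋈[g=d] T)))) → 4
  γ[f; COUNT(*)→a](ρ[b/d](π[f,c,g,h,u,d,e,w]((R ⋈[e=d] (S ⋈[g=d] T))))) → 2

E1 and E2 produce the same multiset:
f | a
1 | 2
4 | 2

yes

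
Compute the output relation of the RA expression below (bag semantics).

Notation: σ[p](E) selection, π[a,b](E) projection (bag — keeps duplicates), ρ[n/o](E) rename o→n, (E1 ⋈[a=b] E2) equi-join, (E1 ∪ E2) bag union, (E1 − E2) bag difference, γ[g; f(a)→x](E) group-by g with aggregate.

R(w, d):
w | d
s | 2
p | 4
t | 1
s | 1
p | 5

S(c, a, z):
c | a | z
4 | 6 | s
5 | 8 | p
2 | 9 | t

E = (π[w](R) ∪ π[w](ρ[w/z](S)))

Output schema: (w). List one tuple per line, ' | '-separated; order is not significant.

Per-node cardinality:
  R → 5
  π[w](R) → 5
  S → 3
  ρ[w/z](S) → 3
  π[w](ρ[w/z](S)) → 3
  (π[w](R) ∪ π[w](ρ[w/z](S))) → 8

== RESULT ==
w
p
p
p
s
s
s
t
t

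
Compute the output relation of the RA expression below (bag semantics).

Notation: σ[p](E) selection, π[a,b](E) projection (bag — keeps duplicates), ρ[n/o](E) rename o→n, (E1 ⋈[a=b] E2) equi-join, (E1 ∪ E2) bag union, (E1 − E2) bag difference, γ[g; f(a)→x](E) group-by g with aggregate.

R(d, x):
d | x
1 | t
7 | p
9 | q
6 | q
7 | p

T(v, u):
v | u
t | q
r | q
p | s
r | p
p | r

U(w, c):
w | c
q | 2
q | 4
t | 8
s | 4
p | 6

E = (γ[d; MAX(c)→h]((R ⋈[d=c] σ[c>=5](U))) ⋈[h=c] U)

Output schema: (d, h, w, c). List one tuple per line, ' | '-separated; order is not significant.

Subexpression sizes:
  R → 5
  U → 5
  σ[c>=5](U) → 2
  (R ⋈[d=c] σ[c>=5](U)) → 1
  γ[d; MAX(c)→h]((R ⋈[d=c] σ[c>=5](U))) → 1
  U → 5
  (γ[d; MAX(c)→h]((R ⋈[d=c] σ[c>=5](U))) ⋈[h=c] U) → 1

== RESULT ==
d | h | w | c
6 | 6 | p | 6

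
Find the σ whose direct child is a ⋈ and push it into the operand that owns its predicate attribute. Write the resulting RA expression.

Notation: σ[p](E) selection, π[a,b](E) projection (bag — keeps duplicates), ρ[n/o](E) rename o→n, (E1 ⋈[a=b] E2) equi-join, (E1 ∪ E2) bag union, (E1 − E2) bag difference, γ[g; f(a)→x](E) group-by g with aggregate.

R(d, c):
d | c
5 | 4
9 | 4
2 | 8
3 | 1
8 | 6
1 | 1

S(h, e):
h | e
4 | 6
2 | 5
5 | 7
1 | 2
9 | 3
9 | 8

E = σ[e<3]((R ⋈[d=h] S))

σ filters on e, owned by the right side.
E' = (R ⋈[d=h] σ[e<3](S))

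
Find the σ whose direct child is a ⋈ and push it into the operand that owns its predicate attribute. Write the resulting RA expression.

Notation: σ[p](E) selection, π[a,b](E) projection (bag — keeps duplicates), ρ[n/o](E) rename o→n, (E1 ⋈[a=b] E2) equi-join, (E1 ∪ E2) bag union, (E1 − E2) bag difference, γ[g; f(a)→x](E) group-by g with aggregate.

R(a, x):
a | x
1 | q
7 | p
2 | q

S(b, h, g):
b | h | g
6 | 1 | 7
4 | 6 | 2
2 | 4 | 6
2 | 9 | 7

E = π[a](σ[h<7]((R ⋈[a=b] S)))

σ filters on h, owned by the right side.
E' = π[a]((R ⋈[a=b] σ[h<7](S)))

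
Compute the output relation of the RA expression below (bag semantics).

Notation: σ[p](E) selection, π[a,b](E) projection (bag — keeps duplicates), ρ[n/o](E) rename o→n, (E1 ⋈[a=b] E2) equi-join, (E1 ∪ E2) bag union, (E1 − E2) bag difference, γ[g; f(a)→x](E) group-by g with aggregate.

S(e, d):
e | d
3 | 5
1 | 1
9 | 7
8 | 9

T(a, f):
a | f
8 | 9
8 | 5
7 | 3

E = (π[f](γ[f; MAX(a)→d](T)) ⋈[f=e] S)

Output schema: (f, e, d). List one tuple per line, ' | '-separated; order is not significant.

Subexpression sizes:
  T → 3
  γ[f; MAX(a)→d](T) → 3
  π[f](γ[f; MAX(a)→d](T)) → 3
  S → 4
  (π[f](γ[f; MAX(a)→d](T)) ⋈[f=e] S) → 2

== RESULT ==
f | e | d
3 | 3 | 5
9 | 9 | 7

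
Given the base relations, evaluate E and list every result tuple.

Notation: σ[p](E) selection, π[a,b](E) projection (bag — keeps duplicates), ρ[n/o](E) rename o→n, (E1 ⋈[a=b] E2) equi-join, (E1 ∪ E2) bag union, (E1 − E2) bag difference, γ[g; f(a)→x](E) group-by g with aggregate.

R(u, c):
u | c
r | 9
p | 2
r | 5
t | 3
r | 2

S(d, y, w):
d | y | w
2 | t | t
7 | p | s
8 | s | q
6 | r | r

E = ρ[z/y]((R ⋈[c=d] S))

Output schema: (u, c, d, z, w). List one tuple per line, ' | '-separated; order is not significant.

Per-node cardinality:
  R → 5
  S → 4
  (R ⋈[c=d] S) → 2
  ρ[z/y]((R ⋈[c=d] S)) → 2

== RESULT ==
u | c | d | z | w
p | 2 | 2 | t | t
r | 2 | 2 | t | t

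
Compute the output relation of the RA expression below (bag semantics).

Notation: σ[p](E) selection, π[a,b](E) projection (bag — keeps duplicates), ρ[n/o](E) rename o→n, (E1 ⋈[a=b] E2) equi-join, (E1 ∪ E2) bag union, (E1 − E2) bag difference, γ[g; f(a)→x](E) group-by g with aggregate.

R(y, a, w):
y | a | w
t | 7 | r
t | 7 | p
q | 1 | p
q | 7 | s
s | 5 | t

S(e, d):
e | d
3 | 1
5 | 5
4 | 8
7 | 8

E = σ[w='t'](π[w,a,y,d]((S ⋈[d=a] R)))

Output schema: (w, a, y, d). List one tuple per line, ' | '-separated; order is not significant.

Per-node cardinality:
  S → 4
  R → 5
  (S ⋈[d=a] R) → 2
  π[w,a,y,d]((S ⋈[d=a] R)) → 2
  σ[w='t'](π[w,a,y,d]((S ⋈[d=a] R))) → 1

== RESULT ==
w | a | y | d
t | 5 | s | 5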